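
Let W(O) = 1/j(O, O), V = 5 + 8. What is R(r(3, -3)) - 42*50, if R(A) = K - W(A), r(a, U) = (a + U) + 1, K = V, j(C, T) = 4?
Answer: -8349/4 ≈ -2087.3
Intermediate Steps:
V = 13
K = 13
r(a, U) = 1 + U + a (r(a, U) = (U + a) + 1 = 1 + U + a)
W(O) = ¼ (W(O) = 1/4 = ¼)
R(A) = 51/4 (R(A) = 13 - 1*¼ = 13 - ¼ = 51/4)
R(r(3, -3)) - 42*50 = 51/4 - 42*50 = 51/4 - 1*2100 = 51/4 - 2100 = -8349/4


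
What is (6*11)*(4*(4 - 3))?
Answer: 264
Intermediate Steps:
(6*11)*(4*(4 - 3)) = 66*(4*1) = 66*4 = 264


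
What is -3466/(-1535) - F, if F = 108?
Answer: -162314/1535 ≈ -105.74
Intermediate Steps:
-3466/(-1535) - F = -3466/(-1535) - 1*108 = -3466*(-1/1535) - 108 = 3466/1535 - 108 = -162314/1535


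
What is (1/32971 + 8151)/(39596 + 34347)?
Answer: 268746622/2437974653 ≈ 0.11023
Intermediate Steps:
(1/32971 + 8151)/(39596 + 34347) = (1/32971 + 8151)/73943 = (268746622/32971)*(1/73943) = 268746622/2437974653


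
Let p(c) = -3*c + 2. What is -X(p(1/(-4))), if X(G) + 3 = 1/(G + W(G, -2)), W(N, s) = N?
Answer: 31/11 ≈ 2.8182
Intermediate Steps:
p(c) = 2 - 3*c
X(G) = -3 + 1/(2*G) (X(G) = -3 + 1/(G + G) = -3 + 1/(2*G))
-X(p(1/(-4))) = -(-3 + 1/(2*(2 - 3/(-4)))) = -(-3 + 1/(2*(2 - 3*(-1)/4))) = -(-3 + 1/(2*(2 - 3*(-¼)))) = -(-3 + 1/(2*(2 + ¾))) = -(-3 + 1/(2*(11/4))) = -(-3 + (½)*(4/11)) = -(-3 + 2/11) = -1*(-31/11) = 31/11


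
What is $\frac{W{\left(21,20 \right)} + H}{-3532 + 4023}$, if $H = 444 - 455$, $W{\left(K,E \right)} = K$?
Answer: $\frac{10}{491} \approx 0.020367$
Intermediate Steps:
$H = -11$
$\frac{W{\left(21,20 \right)} + H}{-3532 + 4023} = \frac{21 - 11}{-3532 + 4023} = \frac{10}{491}$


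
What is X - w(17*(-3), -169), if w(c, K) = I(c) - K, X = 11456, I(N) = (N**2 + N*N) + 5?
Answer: 6080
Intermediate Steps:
I(N) = 5 + 2*N**2 (I(N) = (N**2 + N**2) + 5 = 2*N**2 + 5 = 5 + 2*N**2)
w(c, K) = 5 - K + 2*c**2 (w(c, K) = (5 + 2*c**2) - K = 5 - K + 2*c**2)
X - w(17*(-3), -169) = 11456 - (5 - 1*(-169) + 2*(17*(-3))**2) = 11456 - (5 + 169 + 2*(-51)**2) = 11456 - (5 + 169 + 2*2601) = 11456 - (5 + 169 + 5202) = 11456 - 1*5376 = 11456 - 5376 = 6080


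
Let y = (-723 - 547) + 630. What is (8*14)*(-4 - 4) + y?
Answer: -1536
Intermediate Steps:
y = -640 (y = -1270 + 630 = -640)
(8*14)*(-4 - 4) + y = (8*14)*(-4 - 4) - 640 = 112*(-8) - 640 = -896 - 640 = -1536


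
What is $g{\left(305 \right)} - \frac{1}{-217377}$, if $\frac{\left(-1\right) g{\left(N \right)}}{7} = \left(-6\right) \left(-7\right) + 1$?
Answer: $- \frac{65430476}{217377} \approx -301.0$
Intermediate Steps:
$g{\left(N \right)} = -301$ ($g{\left(N \right)} = - 7 \left(\left(-6\right) \left(-7\right) + 1\right) = - 7 \left(42 + 1\right) = \left(-7\right) 43 = -301$)
$g{\left(305 \right)} - \frac{1}{-217377} = -301 - \frac{1}{-217377} = -301 - - \frac{1}{217377} = -301 + \frac{1}{217377} = - \frac{65430476}{217377}$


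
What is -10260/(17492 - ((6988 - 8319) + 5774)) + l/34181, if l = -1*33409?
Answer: -786651101/446027869 ≈ -1.7637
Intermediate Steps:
l = -33409
-10260/(17492 - ((6988 - 8319) + 5774)) + l/34181 = -10260/(17492 - ((6988 - 8319) + 5774)) - 33409/34181 = -10260/(17492 - (-1331 + 5774)) - 33409*1/34181 = -10260/(17492 - 1*4443) - 33409/34181 = -10260/(17492 - 4443) - 33409/34181 = -10260/13049 - 33409/34181 = -786651101/446027869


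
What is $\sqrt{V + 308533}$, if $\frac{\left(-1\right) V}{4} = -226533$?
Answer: $\sqrt{1214665} \approx 1102.1$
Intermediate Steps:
$V = 906132$ ($V = \left(-4\right) \left(-226533\right) = 906132$)
$\sqrt{V + 308533} = \sqrt{906132 + 308533} = \sqrt{1214665}$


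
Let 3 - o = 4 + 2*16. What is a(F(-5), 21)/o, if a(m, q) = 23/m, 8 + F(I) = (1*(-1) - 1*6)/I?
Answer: 115/1089 ≈ 0.10560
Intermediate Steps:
F(I) = -8 - 7/I (F(I) = -8 + (1*(-1) - 1*6)/I = -8 + (-1 - 6)/I = -8 - 7/I)
o = -33 (o = 3 - (4 + 2*16) = 3 - (4 + 32) = 3 - 1*36 = 3 - 36 = -33)
a(F(-5), 21)/o = (23/(-8 - 7/(-5)))/(-33) = (23/(-8 - 7*(-1/5)))*(-1/33) = (23/(-8 + 7/5))*(-1/33) = (23/(-33/5))*(-1/33) = (23*(-5/33))*(-1/33) = -115/33*(-1/33) = 115/1089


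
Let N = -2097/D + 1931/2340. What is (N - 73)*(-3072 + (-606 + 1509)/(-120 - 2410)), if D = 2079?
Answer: 34165702973053/151951800 ≈ 2.2485e+5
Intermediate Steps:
N = -33053/180180 (N = -2097/2079 + 1931/2340 = -2097*1/2079 + 1931*(1/2340) = -233/231 + 1931/2340 = -33053/180180 ≈ -0.18344)
(N - 73)*(-3072 + (-606 + 1509)/(-120 - 2410)) = (-33053/180180 - 73)*(-3072 + (-606 + 1509)/(-120 - 2410)) = -13186193*(-3072 + 903/(-2530))/180180 = -13186193*(-3072 + 903*(-1/2530))/180180 = -13186193*(-3072 - 903/2530)/180180 = -13186193/180180*(-7773063/2530) = 34165702973053/151951800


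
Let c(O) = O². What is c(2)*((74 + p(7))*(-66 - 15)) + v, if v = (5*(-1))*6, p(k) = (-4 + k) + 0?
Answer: -24978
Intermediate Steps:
p(k) = -4 + k
v = -30 (v = -5*6 = -30)
c(2)*((74 + p(7))*(-66 - 15)) + v = 2²*((74 + (-4 + 7))*(-66 - 15)) - 30 = 4*((74 + 3)*(-81)) - 30 = 4*(77*(-81)) - 30 = 4*(-6237) - 30 = -24948 - 30 = -24978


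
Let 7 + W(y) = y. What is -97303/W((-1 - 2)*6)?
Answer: 97303/25 ≈ 3892.1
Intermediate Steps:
W(y) = -7 + y
-97303/W((-1 - 2)*6) = -97303/(-7 + (-1 - 2)*6) = -97303/(-7 - 3*6) = -97303/(-7 - 18) = -97303/(-25) = -97303*(-1/25) = 97303/25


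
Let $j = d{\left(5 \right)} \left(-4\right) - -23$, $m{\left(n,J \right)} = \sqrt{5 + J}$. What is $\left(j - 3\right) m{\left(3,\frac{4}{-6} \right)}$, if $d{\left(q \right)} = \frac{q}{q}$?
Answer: $\frac{16 \sqrt{39}}{3} \approx 33.307$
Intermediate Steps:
$d{\left(q \right)} = 1$
$j = 19$ ($j = 1 \left(-4\right) - -23 = -4 + 23 = 19$)
$\left(j - 3\right) m{\left(3,\frac{4}{-6} \right)} = \left(19 - 3\right) \sqrt{5 + \frac{4}{-6}} = 16 \sqrt{5 + 4 \left(- \frac{1}{6}\right)} = 16 \sqrt{5 - \frac{2}{3}} = 16 \sqrt{\frac{13}{3}} = 16 \frac{\sqrt{39}}{3} = \frac{16 \sqrt{39}}{3}$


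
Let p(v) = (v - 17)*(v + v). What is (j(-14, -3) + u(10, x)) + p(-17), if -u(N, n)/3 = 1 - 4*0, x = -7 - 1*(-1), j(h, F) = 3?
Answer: 1156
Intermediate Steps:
x = -6 (x = -7 + 1 = -6)
p(v) = 2*v*(-17 + v) (p(v) = (-17 + v)*(2*v) = 2*v*(-17 + v))
u(N, n) = -3 (u(N, n) = -3*(1 - 4*0) = -3*(1 + 0) = -3*1 = -3)
(j(-14, -3) + u(10, x)) + p(-17) = (3 - 3) + 2*(-17)*(-17 - 17) = 0 + 2*(-17)*(-34) = 0 + 1156 = 1156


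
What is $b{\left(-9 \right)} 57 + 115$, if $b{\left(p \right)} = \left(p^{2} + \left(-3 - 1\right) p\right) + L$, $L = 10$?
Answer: $7354$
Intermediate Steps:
$b{\left(p \right)} = 10 + p^{2} - 4 p$ ($b{\left(p \right)} = \left(p^{2} + \left(-3 - 1\right) p\right) + 10 = \left(p^{2} - 4 p\right) + 10 = 10 + p^{2} - 4 p$)
$b{\left(-9 \right)} 57 + 115 = \left(10 + \left(-9\right)^{2} - -36\right) 57 + 115 = \left(10 + 81 + 36\right) 57 + 115 = 127 \cdot 57 + 115 = 7239 + 115 = 7354$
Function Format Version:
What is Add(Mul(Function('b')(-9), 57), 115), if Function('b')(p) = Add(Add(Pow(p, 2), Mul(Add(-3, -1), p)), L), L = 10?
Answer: 7354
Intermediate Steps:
Function('b')(p) = Add(10, Pow(p, 2), Mul(-4, p)) (Function('b')(p) = Add(Add(Pow(p, 2), Mul(Add(-3, -1), p)), 10) = Add(Add(Pow(p, 2), Mul(-4, p)), 10) = Add(10, Pow(p, 2), Mul(-4, p)))
Add(Mul(Function('b')(-9), 57), 115) = Add(Mul(Add(10, Pow(-9, 2), Mul(-4, -9)), 57), 115) = Add(Mul(Add(10, 81, 36), 57), 115) = Add(Mul(127, 57), 115) = Add(7239, 115) = 7354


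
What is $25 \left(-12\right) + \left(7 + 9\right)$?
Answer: $-284$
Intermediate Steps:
$25 \left(-12\right) + \left(7 + 9\right) = -300 + 16 = -284$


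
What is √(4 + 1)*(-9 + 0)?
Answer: -9*√5 ≈ -20.125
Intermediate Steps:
√(4 + 1)*(-9 + 0) = √5*(-9) = -9*√5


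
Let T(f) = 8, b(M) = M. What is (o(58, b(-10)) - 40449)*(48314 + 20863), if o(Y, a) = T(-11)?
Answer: -2797587057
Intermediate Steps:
o(Y, a) = 8
(o(58, b(-10)) - 40449)*(48314 + 20863) = (8 - 40449)*(48314 + 20863) = -40441*69177 = -2797587057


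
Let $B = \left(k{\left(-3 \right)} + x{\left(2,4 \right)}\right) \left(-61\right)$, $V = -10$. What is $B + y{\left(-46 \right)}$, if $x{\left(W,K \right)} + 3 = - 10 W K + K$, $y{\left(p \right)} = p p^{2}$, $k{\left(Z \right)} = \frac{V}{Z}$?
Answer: $- \frac{278161}{3} \approx -92720.0$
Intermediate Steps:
$k{\left(Z \right)} = - \frac{10}{Z}$
$y{\left(p \right)} = p^{3}$
$x{\left(W,K \right)} = -3 + K - 10 K W$ ($x{\left(W,K \right)} = -3 + \left(- 10 W K + K\right) = -3 - \left(- K + 10 K W\right) = -3 + K - 10 K W$)
$B = \frac{13847}{3}$ ($B = \left(- \frac{10}{-3} - \left(-1 + 80\right)\right) \left(-61\right) = \left(\left(-10\right) \left(- \frac{1}{3}\right) - 79\right) \left(-61\right) = \left(\frac{10}{3} - 79\right) \left(-61\right) = \left(- \frac{227}{3}\right) \left(-61\right) = \frac{13847}{3} \approx 4615.7$)
$B + y{\left(-46 \right)} = \frac{13847}{3} + \left(-46\right)^{3} = \frac{13847}{3} - 97336 = - \frac{278161}{3}$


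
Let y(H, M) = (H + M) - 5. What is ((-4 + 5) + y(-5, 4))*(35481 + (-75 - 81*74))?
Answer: -147060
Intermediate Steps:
y(H, M) = -5 + H + M
((-4 + 5) + y(-5, 4))*(35481 + (-75 - 81*74)) = ((-4 + 5) + (-5 - 5 + 4))*(35481 + (-75 - 81*74)) = (1 - 6)*(35481 + (-75 - 5994)) = -5*(35481 - 6069) = -5*29412 = -147060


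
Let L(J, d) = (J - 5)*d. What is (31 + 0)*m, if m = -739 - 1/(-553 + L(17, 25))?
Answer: -5795946/253 ≈ -22909.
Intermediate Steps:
L(J, d) = d*(-5 + J) (L(J, d) = (-5 + J)*d = d*(-5 + J))
m = -186966/253 (m = -739 - 1/(-553 + 25*(-5 + 17)) = -739 - 1/(-553 + 25*12) = -739 - 1/(-553 + 300) = -739 - 1/(-253) = -739 - 1*(-1/253) = -739 + 1/253 = -186966/253 ≈ -739.00)
(31 + 0)*m = (31 + 0)*(-186966/253) = 31*(-186966/253) = -5795946/253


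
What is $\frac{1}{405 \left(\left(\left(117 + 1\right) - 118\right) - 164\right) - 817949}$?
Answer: $- \frac{1}{884369} \approx -1.1307 \cdot 10^{-6}$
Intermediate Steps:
$\frac{1}{405 \left(\left(\left(117 + 1\right) - 118\right) - 164\right) - 817949} = \frac{1}{405 \left(\left(118 - 118\right) - 164\right) - 817949} = \frac{1}{405 \left(0 - 164\right) - 817949} = \frac{1}{405 \left(-164\right) - 817949} = \frac{1}{-66420 - 817949} = \frac{1}{-884369} = - \frac{1}{884369}$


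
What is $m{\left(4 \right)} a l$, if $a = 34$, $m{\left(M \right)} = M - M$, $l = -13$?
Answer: $0$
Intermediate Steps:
$m{\left(M \right)} = 0$
$m{\left(4 \right)} a l = 0 \cdot 34 \left(-13\right) = 0 \left(-13\right) = 0$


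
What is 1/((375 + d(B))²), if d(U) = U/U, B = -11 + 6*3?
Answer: 1/141376 ≈ 7.0733e-6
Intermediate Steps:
B = 7 (B = -11 + 18 = 7)
d(U) = 1
1/((375 + d(B))²) = 1/((375 + 1)²) = 1/(376²) = 1/141376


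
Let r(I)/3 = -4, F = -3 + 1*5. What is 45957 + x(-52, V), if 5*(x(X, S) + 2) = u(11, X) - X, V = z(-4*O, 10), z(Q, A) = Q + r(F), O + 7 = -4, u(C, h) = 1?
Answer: 229828/5 ≈ 45966.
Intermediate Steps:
F = 2 (F = -3 + 5 = 2)
O = -11 (O = -7 - 4 = -11)
r(I) = -12 (r(I) = 3*(-4) = -12)
z(Q, A) = -12 + Q (z(Q, A) = Q - 12 = -12 + Q)
V = 32 (V = -12 - 4*(-11) = -12 + 44 = 32)
x(X, S) = -9/5 - X/5 (x(X, S) = -2 + (1 - X)/5 = -2 + (1/5 - X/5) = -9/5 - X/5)
45957 + x(-52, V) = 45957 + (-9/5 - 1/5*(-52)) = 45957 + (-9/5 + 52/5) = 45957 + 43/5 = 229828/5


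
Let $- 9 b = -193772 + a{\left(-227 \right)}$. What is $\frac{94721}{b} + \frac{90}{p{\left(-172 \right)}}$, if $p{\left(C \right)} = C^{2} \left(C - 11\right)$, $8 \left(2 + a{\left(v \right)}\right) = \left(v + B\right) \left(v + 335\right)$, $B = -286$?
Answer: $\frac{19473621369}{4584647272} \approx 4.2476$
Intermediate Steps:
$a{\left(v \right)} = -2 + \frac{\left(-286 + v\right) \left(335 + v\right)}{8}$ ($a{\left(v \right)} = -2 + \frac{\left(v - 286\right) \left(v + 335\right)}{8} = -2 + \frac{\left(-286 + v\right) \left(335 + v\right)}{8}$)
$p{\left(C \right)} = C^{2} \left(-11 + C\right)$
$b = \frac{401399}{18}$ ($b = - \frac{-193772 + \left(- \frac{47913}{4} + \frac{\left(-227\right)^{2}}{8} + \frac{49}{8} \left(-227\right)\right)}{9} = - \frac{-193772 - \frac{13855}{2}}{9} = \left(- \frac{1}{9}\right) \left(- \frac{401399}{2}\right) = \frac{401399}{18} \approx 22300.0$)
$\frac{94721}{b} + \frac{90}{p{\left(-172 \right)}} = \frac{94721}{\frac{401399}{18}} + \frac{90}{\left(-172\right)^{2} \left(-11 - 172\right)} = 94721 \cdot \frac{18}{401399} + \frac{90}{29584 \left(-183\right)} = \frac{21582}{5081} + \frac{90}{-5413872} = \frac{21582}{5081} + 90 \left(- \frac{1}{5413872}\right) = \frac{21582}{5081} - \frac{15}{902312} = \frac{19473621369}{4584647272}$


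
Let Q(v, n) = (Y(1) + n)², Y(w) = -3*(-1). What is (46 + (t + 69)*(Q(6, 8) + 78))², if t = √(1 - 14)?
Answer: 189290916 + 5483246*I*√13 ≈ 1.8929e+8 + 1.977e+7*I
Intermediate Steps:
Y(w) = 3
t = I*√13 (t = √(-13) = I*√13 ≈ 3.6056*I)
Q(v, n) = (3 + n)²
(46 + (t + 69)*(Q(6, 8) + 78))² = (46 + (I*√13 + 69)*((3 + 8)² + 78))² = (46 + (69 + I*√13)*(11² + 78))² = (46 + (69 + I*√13)*(121 + 78))² = (46 + (69 + I*√13)*199)² = (46 + (13731 + 199*I*√13))² = (13777 + 199*I*√13)²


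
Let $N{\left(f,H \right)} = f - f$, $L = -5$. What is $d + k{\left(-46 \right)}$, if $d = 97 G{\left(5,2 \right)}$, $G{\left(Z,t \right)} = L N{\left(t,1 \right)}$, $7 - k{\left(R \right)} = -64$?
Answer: $71$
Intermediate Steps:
$k{\left(R \right)} = 71$ ($k{\left(R \right)} = 7 - -64 = 7 + 64 = 71$)
$N{\left(f,H \right)} = 0$
$G{\left(Z,t \right)} = 0$ ($G{\left(Z,t \right)} = \left(-5\right) 0 = 0$)
$d = 0$ ($d = 97 \cdot 0 = 0$)
$d + k{\left(-46 \right)} = 0 + 71 = 71$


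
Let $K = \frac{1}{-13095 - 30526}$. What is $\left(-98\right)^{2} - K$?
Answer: $\frac{418936085}{43621} \approx 9604.0$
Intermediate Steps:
$K = - \frac{1}{43621}$ ($K = \frac{1}{-43621} = - \frac{1}{43621} \approx -2.2925 \cdot 10^{-5}$)
$\left(-98\right)^{2} - K = \left(-98\right)^{2} - - \frac{1}{43621} = 9604 + \frac{1}{43621} = \frac{418936085}{43621}$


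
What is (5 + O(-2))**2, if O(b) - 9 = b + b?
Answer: 100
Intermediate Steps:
O(b) = 9 + 2*b (O(b) = 9 + (b + b) = 9 + 2*b)
(5 + O(-2))**2 = (5 + (9 + 2*(-2)))**2 = (5 + (9 - 4))**2 = (5 + 5)**2 = 10**2 = 100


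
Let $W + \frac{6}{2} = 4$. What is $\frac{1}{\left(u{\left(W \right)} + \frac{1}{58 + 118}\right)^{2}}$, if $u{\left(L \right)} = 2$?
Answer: $\frac{30976}{124609} \approx 0.24859$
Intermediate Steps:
$W = 1$ ($W = -3 + 4 = 1$)
$\frac{1}{\left(u{\left(W \right)} + \frac{1}{58 + 118}\right)^{2}} = \frac{1}{\left(2 + \frac{1}{58 + 118}\right)^{2}} = \frac{1}{\left(2 + \frac{1}{176}\right)^{2}} = \frac{1}{\left(\frac{353}{176}\right)^{2}} = \frac{1}{\frac{124609}{30976}} = \frac{30976}{124609}$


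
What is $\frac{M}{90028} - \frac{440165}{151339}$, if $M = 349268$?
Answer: $\frac{3307673808}{3406186873} \approx 0.97108$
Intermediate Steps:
$\frac{M}{90028} - \frac{440165}{151339} = \frac{349268}{90028} - \frac{440165}{151339} = 349268 \cdot \frac{1}{90028} - \frac{440165}{151339} = \frac{87317}{22507} - \frac{440165}{151339} = \frac{3307673808}{3406186873}$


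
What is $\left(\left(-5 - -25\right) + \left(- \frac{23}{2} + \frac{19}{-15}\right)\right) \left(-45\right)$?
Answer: $- \frac{651}{2} \approx -325.5$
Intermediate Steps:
$\left(\left(-5 - -25\right) + \left(- \frac{23}{2} + \frac{19}{-15}\right)\right) \left(-45\right) = \left(\left(-5 + 25\right) + \left(\left(-23\right) \frac{1}{2} + 19 \left(- \frac{1}{15}\right)\right)\right) \left(-45\right) = \left(20 - \frac{383}{30}\right) \left(-45\right) = \frac{217}{30} \left(-45\right) = - \frac{651}{2}$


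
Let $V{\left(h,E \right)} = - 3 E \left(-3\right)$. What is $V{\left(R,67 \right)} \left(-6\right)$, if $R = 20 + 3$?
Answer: $-3618$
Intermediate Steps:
$R = 23$
$V{\left(h,E \right)} = 9 E$
$V{\left(R,67 \right)} \left(-6\right) = 9 \cdot 67 \left(-6\right) = 603 \left(-6\right) = -3618$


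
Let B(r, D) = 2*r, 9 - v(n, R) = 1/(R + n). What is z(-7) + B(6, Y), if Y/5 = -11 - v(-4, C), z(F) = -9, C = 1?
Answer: 3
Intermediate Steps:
v(n, R) = 9 - 1/(R + n)
Y = -305/3 (Y = 5*(-11 - (-1 + 9*1 + 9*(-4))/(1 - 4)) = 5*(-11 - (-1 + 9 - 36)/(-3)) = 5*(-11 - (-1)*(-28)/3) = 5*(-11 - 1*28/3) = 5*(-11 - 28/3) = 5*(-61/3) = -305/3 ≈ -101.67)
z(-7) + B(6, Y) = -9 + 2*6 = -9 + 12 = 3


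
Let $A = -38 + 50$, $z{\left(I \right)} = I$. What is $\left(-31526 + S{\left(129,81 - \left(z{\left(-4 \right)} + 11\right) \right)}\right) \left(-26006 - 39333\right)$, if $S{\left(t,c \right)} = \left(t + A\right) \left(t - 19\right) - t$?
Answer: $1054898155$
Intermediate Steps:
$A = 12$
$S{\left(t,c \right)} = - t + \left(-19 + t\right) \left(12 + t\right)$ ($S{\left(t,c \right)} = \left(t + 12\right) \left(t - 19\right) - t = \left(12 + t\right) \left(-19 + t\right) - t = \left(-19 + t\right) \left(12 + t\right) - t = - t + \left(-19 + t\right) \left(12 + t\right)$)
$\left(-31526 + S{\left(129,81 - \left(z{\left(-4 \right)} + 11\right) \right)}\right) \left(-26006 - 39333\right) = \left(-31526 - \left(1260 - 16641\right)\right) \left(-26006 - 39333\right) = \left(-31526 - -15381\right) \left(-65339\right) = \left(-31526 + 15381\right) \left(-65339\right) = \left(-16145\right) \left(-65339\right) = 1054898155$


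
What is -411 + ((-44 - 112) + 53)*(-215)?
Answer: 21734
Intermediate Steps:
-411 + ((-44 - 112) + 53)*(-215) = -411 + (-156 + 53)*(-215) = -411 - 103*(-215) = -411 + 22145 = 21734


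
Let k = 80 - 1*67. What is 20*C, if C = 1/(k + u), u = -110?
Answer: -20/97 ≈ -0.20619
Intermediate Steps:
k = 13 (k = 80 - 67 = 13)
C = -1/97 (C = 1/(13 - 110) = 1/(-97) = -1/97 ≈ -0.010309)
20*C = 20*(-1/97) = -20/97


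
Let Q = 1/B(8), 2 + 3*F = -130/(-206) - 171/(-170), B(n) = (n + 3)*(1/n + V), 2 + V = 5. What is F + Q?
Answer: -88529/963050 ≈ -0.091926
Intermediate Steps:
V = 3 (V = -2 + 5 = 3)
B(n) = (3 + n)*(3 + 1/n) (B(n) = (n + 3)*(1/n + 3) = (3 + n)*(3 + 1/n))
F = -2119/17510 (F = -⅔ + (-130/(-206) - 171/(-170))/3 = -⅔ + (-130*(-1/206) - 171*(-1/170))/3 = -⅔ + (65/103 + 171/170)/3 = -⅔ + (⅓)*(28663/17510) = -⅔ + 28663/52530 = -2119/17510 ≈ -0.12102)
Q = 8/275 (Q = 1/(10 + 3*8 + 3/8) = 1/(10 + 24 + 3*(⅛)) = 1/(10 + 24 + 3/8) = 1/(275/8) = 8/275 ≈ 0.029091)
F + Q = -2119/17510 + 8/275 = -88529/963050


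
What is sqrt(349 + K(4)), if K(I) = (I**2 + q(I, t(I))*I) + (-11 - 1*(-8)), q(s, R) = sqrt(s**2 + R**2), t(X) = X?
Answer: sqrt(362 + 16*sqrt(2)) ≈ 19.612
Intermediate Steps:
q(s, R) = sqrt(R**2 + s**2)
K(I) = -3 + I**2 + I*sqrt(2)*sqrt(I**2) (K(I) = (I**2 + sqrt(I**2 + I**2)*I) + (-11 - 1*(-8)) = (I**2 + sqrt(2*I**2)*I) + (-11 + 8) = (I**2 + (sqrt(2)*sqrt(I**2))*I) - 3 = (I**2 + I*sqrt(2)*sqrt(I**2)) - 3 = -3 + I**2 + I*sqrt(2)*sqrt(I**2))
sqrt(349 + K(4)) = sqrt(349 + (-3 + 4**2 + 4*sqrt(2)*sqrt(4**2))) = sqrt(349 + (-3 + 16 + 4*sqrt(2)*sqrt(16))) = sqrt(349 + (-3 + 16 + 4*sqrt(2)*4)) = sqrt(349 + (-3 + 16 + 16*sqrt(2))) = sqrt(349 + (13 + 16*sqrt(2))) = sqrt(362 + 16*sqrt(2))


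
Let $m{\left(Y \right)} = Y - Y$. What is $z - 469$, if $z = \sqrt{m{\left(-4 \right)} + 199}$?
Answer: $-469 + \sqrt{199} \approx -454.89$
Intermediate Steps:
$m{\left(Y \right)} = 0$
$z = \sqrt{199}$ ($z = \sqrt{0 + 199} = \sqrt{199} \approx 14.107$)
$z - 469 = \sqrt{199} - 469 = -469 + \sqrt{199}$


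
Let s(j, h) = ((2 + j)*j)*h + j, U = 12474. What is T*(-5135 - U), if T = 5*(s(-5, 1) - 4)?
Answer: -528270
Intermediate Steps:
s(j, h) = j + h*j*(2 + j) (s(j, h) = (j*(2 + j))*h + j = h*j*(2 + j) + j = j + h*j*(2 + j))
T = 30 (T = 5*(-5*(1 + 2*1 + 1*(-5)) - 4) = 5*(-5*(1 + 2 - 5) - 4) = 5*(-5*(-2) - 4) = 5*(10 - 4) = 5*6 = 30)
T*(-5135 - U) = 30*(-5135 - 1*12474) = 30*(-5135 - 12474) = 30*(-17609) = -528270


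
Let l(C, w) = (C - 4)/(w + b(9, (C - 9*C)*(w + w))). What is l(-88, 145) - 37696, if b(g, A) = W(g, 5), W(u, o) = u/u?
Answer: -2751854/73 ≈ -37697.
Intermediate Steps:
W(u, o) = 1
b(g, A) = 1
l(C, w) = (-4 + C)/(1 + w) (l(C, w) = (C - 4)/(w + 1) = (-4 + C)/(1 + w))
l(-88, 145) - 37696 = (-4 - 88)/(1 + 145) - 37696 = -92/146 - 37696 = (1/146)*(-92) - 37696 = -46/73 - 37696 = -2751854/73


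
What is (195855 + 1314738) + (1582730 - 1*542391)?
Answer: 2550932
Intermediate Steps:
(195855 + 1314738) + (1582730 - 1*542391) = 1510593 + (1582730 - 542391) = 1510593 + 1040339 = 2550932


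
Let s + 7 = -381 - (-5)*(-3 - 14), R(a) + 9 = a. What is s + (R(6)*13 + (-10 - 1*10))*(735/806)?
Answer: -424603/806 ≈ -526.80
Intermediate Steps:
R(a) = -9 + a
s = -473 (s = -7 + (-381 - (-5)*(-3 - 14)) = -7 + (-381 - (-5)*(-17)) = -7 + (-381 - 1*85) = -7 + (-381 - 85) = -7 - 466 = -473)
s + (R(6)*13 + (-10 - 1*10))*(735/806) = -473 + ((-9 + 6)*13 + (-10 - 1*10))*(735/806) = -473 + (-3*13 + (-10 - 10))*(735*(1/806)) = -473 + (-39 - 20)*(735/806) = -473 - 59*735/806 = -473 - 43365/806 = -424603/806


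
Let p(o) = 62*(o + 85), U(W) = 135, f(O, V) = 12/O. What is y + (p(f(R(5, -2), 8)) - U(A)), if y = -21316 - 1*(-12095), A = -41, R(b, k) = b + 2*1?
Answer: -27858/7 ≈ -3979.7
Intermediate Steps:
R(b, k) = 2 + b (R(b, k) = b + 2 = 2 + b)
p(o) = 5270 + 62*o (p(o) = 62*(85 + o) = 5270 + 62*o)
y = -9221 (y = -21316 + 12095 = -9221)
y + (p(f(R(5, -2), 8)) - U(A)) = -9221 + ((5270 + 62*(12/(2 + 5))) - 1*135) = -9221 + ((5270 + 62*(12/7)) - 135) = -9221 + ((5270 + 744/7) - 135) = -9221 + (37634/7 - 135) = -9221 + 36689/7 = -27858/7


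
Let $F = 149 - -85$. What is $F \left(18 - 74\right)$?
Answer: $-13104$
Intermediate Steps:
$F = 234$ ($F = 149 + 85 = 234$)
$F \left(18 - 74\right) = 234 \left(18 - 74\right) = 234 \left(-56\right) = -13104$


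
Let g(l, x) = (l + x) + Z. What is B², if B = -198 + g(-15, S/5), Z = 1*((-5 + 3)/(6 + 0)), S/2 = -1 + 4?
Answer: 10125124/225 ≈ 45001.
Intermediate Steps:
S = 6 (S = 2*(-1 + 4) = 2*3 = 6)
Z = -⅓ (Z = 1*(-2/6) = 1*(-2*⅙) = 1*(-⅓) = -⅓ ≈ -0.33333)
g(l, x) = -⅓ + l + x (g(l, x) = (l + x) - ⅓ = -⅓ + l + x)
B = -3182/15 (B = -198 + (-⅓ - 15 + 6/5) = -198 - 212/15 = -3182/15 ≈ -212.13)
B² = (-3182/15)² = 10125124/225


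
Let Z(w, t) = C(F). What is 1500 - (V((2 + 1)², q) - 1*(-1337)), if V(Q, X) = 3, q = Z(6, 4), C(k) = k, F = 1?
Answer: 160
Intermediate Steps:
Z(w, t) = 1
q = 1
1500 - (V((2 + 1)², q) - 1*(-1337)) = 1500 - (3 - 1*(-1337)) = 1500 - (3 + 1337) = 1500 - 1*1340 = 1500 - 1340 = 160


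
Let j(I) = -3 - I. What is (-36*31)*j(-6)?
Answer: -3348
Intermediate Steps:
(-36*31)*j(-6) = (-36*31)*(-3 - 1*(-6)) = -1116*(-3 + 6) = -1116*3 = -3348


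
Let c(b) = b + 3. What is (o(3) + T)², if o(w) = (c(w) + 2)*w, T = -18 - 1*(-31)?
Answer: 1369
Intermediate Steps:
T = 13 (T = -18 + 31 = 13)
c(b) = 3 + b
o(w) = w*(5 + w) (o(w) = ((3 + w) + 2)*w = (5 + w)*w = w*(5 + w))
(o(3) + T)² = (3*(5 + 3) + 13)² = (3*8 + 13)² = (24 + 13)² = 37² = 1369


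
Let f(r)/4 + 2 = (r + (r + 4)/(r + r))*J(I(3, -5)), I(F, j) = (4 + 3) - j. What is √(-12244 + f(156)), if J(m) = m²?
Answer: 2*√3291249/13 ≈ 279.10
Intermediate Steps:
I(F, j) = 7 - j
f(r) = -8 + 576*r + 288*(4 + r)/r (f(r) = -8 + 4*((r + (r + 4)/(r + r))*(7 - 1*(-5))²) = -8 + 4*((r + (4 + r)/((2*r)))*(7 + 5)²) = -8 + 4*((r + (4 + r)*(1/(2*r)))*12²) = -8 + 4*((r + (4 + r)/(2*r))*144) = -8 + 4*(144*r + 72*(4 + r)/r) = -8 + (576*r + 288*(4 + r)/r) = -8 + 576*r + 288*(4 + r)/r)
√(-12244 + f(156)) = √(-12244 + (280 + 576*156 + 1152/156)) = √(-12244 + (280 + 89856 + 1152*(1/156))) = √(-12244 + (280 + 89856 + 96/13)) = √(-12244 + 1171864/13) = √(1012692/13) = 2*√3291249/13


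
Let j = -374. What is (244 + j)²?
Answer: 16900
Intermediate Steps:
(244 + j)² = (244 - 374)² = (-130)² = 16900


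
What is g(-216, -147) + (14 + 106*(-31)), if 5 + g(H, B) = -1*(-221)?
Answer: -3056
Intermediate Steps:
g(H, B) = 216 (g(H, B) = -5 - 1*(-221) = -5 + 221 = 216)
g(-216, -147) + (14 + 106*(-31)) = 216 + (14 + 106*(-31)) = 216 + (14 - 3286) = 216 - 3272 = -3056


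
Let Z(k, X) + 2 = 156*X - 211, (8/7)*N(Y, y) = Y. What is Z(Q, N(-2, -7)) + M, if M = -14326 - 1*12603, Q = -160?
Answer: -27415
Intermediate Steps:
N(Y, y) = 7*Y/8
Z(k, X) = -213 + 156*X (Z(k, X) = -2 + (156*X - 211) = -2 + (-211 + 156*X) = -213 + 156*X)
M = -26929 (M = -14326 - 12603 = -26929)
Z(Q, N(-2, -7)) + M = (-213 + 156*((7/8)*(-2))) - 26929 = (-213 + 156*(-7/4)) - 26929 = (-213 - 273) - 26929 = -486 - 26929 = -27415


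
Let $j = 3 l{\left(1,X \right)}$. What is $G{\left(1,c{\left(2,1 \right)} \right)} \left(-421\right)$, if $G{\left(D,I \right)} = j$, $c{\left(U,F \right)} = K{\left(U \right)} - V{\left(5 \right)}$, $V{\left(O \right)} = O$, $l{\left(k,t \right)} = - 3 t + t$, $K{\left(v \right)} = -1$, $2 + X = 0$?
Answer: $-5052$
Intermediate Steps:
$X = -2$ ($X = -2 + 0 = -2$)
$l{\left(k,t \right)} = - 2 t$
$c{\left(U,F \right)} = -6$ ($c{\left(U,F \right)} = -1 - 5 = -6$)
$j = 12$ ($j = 3 \left(\left(-2\right) \left(-2\right)\right) = 3 \cdot 4 = 12$)
$G{\left(D,I \right)} = 12$
$G{\left(1,c{\left(2,1 \right)} \right)} \left(-421\right) = 12 \left(-421\right) = -5052$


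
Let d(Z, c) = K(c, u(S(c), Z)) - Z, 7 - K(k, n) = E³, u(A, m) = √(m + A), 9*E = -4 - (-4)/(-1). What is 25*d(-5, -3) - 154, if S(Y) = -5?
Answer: 119234/729 ≈ 163.56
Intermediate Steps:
E = -8/9 (E = (-4 - (-4)/(-1))/9 = (-4 - (-4)*(-1))/9 = (-4 - 1*4)/9 = (-4 - 4)/9 = (⅑)*(-8) = -8/9 ≈ -0.88889)
u(A, m) = √(A + m)
K(k, n) = 5615/729 (K(k, n) = 7 - (-8/9)³ = 7 - 1*(-512/729) = 7 + 512/729 = 5615/729)
d(Z, c) = 5615/729 - Z
25*d(-5, -3) - 154 = 25*(5615/729 - 1*(-5)) - 154 = 25*(5615/729 + 5) - 154 = 25*(9260/729) - 154 = 231500/729 - 154 = 119234/729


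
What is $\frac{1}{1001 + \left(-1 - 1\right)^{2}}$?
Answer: $\frac{1}{1005} \approx 0.00099503$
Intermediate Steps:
$\frac{1}{1001 + \left(-1 - 1\right)^{2}} = \frac{1}{1001 + \left(-2\right)^{2}} = \frac{1}{1001 + 4} = \frac{1}{1005}$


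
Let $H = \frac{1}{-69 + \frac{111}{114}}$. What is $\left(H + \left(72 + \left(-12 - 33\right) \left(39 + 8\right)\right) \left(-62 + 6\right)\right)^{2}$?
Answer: $\frac{87464893271708164}{6682225} \approx 1.3089 \cdot 10^{10}$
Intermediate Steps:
$H = - \frac{38}{2585}$ ($H = \frac{1}{-69 + 111 \cdot \frac{1}{114}} = \frac{1}{-69 + \frac{37}{38}} = \frac{1}{- \frac{2585}{38}} = - \frac{38}{2585} \approx -0.0147$)
$\left(H + \left(72 + \left(-12 - 33\right) \left(39 + 8\right)\right) \left(-62 + 6\right)\right)^{2} = \left(- \frac{38}{2585} + \left(72 + \left(-12 - 33\right) \left(39 + 8\right)\right) \left(-62 + 6\right)\right)^{2} = \left(- \frac{38}{2585} + \left(72 - 2115\right) \left(-56\right)\right)^{2} = \left(- \frac{38}{2585} - -114408\right)^{2} = \left(- \frac{38}{2585} + 114408\right)^{2} = \left(\frac{295744642}{2585}\right)^{2} = \frac{87464893271708164}{6682225}$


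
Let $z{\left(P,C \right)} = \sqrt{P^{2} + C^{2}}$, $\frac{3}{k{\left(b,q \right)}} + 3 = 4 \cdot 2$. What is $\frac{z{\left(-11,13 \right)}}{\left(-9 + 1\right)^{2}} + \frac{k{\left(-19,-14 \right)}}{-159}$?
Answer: $- \frac{1}{265} + \frac{\sqrt{290}}{64} \approx 0.26231$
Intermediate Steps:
$k{\left(b,q \right)} = \frac{3}{5}$ ($k{\left(b,q \right)} = \frac{3}{-3 + 4 \cdot 2} = \frac{3}{-3 + 8} = \frac{3}{5}$)
$z{\left(P,C \right)} = \sqrt{C^{2} + P^{2}}$
$\frac{z{\left(-11,13 \right)}}{\left(-9 + 1\right)^{2}} + \frac{k{\left(-19,-14 \right)}}{-159} = \frac{\sqrt{13^{2} + \left(-11\right)^{2}}}{\left(-9 + 1\right)^{2}} + \frac{3}{5 \left(-159\right)} = \frac{\sqrt{169 + 121}}{\left(-8\right)^{2}} + \frac{3}{5} \left(- \frac{1}{159}\right) = \frac{\sqrt{290}}{64} - \frac{1}{265} = - \frac{1}{265} + \frac{\sqrt{290}}{64}$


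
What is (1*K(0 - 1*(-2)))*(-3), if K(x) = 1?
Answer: -3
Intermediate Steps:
(1*K(0 - 1*(-2)))*(-3) = (1*1)*(-3) = 1*(-3) = -3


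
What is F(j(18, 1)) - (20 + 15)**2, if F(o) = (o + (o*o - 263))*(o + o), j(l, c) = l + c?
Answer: 3221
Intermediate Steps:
j(l, c) = c + l
F(o) = 2*o*(-263 + o + o**2) (F(o) = (o + (o**2 - 263))*(2*o) = (o + (-263 + o**2))*(2*o) = (-263 + o + o**2)*(2*o) = 2*o*(-263 + o + o**2))
F(j(18, 1)) - (20 + 15)**2 = 2*(1 + 18)*(-263 + (1 + 18) + (1 + 18)**2) - (20 + 15)**2 = 2*19*(-263 + 19 + 19**2) - 1*35**2 = 2*19*(-263 + 19 + 361) - 1*1225 = 2*19*117 - 1225 = 4446 - 1225 = 3221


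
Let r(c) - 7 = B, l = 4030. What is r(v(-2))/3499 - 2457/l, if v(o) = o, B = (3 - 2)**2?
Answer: -658831/1084690 ≈ -0.60739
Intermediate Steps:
B = 1 (B = 1**2 = 1)
r(c) = 8 (r(c) = 7 + 1 = 8)
r(v(-2))/3499 - 2457/l = 8/3499 - 2457/4030 = 8*(1/3499) - 2457*1/4030 = 8/3499 - 189/310 = -658831/1084690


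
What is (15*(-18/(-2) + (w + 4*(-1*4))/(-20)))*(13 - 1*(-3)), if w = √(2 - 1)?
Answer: 2340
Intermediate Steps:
w = 1 (w = √1 = 1)
(15*(-18/(-2) + (w + 4*(-1*4))/(-20)))*(13 - 1*(-3)) = (15*(-18/(-2) + (1 + 4*(-1*4))/(-20)))*(13 - 1*(-3)) = (15*(-18*(-½) + (1 + 4*(-4))*(-1/20)))*(13 + 3) = (15*(9 + (1 - 16)*(-1/20)))*16 = (15*(9 - 15*(-1/20)))*16 = (15*(9 + ¾))*16 = (15*(39/4))*16 = (585/4)*16 = 2340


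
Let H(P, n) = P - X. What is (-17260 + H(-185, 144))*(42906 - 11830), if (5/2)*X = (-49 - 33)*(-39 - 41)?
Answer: -623664244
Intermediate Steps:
X = 2624 (X = 2*((-49 - 33)*(-39 - 41))/5 = 2*(-82*(-80))/5 = (⅖)*6560 = 2624)
H(P, n) = -2624 + P (H(P, n) = P - 1*2624 = P - 2624 = -2624 + P)
(-17260 + H(-185, 144))*(42906 - 11830) = (-17260 + (-2624 - 185))*(42906 - 11830) = (-17260 - 2809)*31076 = -20069*31076 = -623664244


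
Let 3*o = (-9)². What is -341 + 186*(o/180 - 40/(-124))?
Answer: -2531/10 ≈ -253.10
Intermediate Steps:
o = 27 (o = (⅓)*(-9)² = (⅓)*81 = 27)
-341 + 186*(o/180 - 40/(-124)) = -341 + 186*(27/180 - 40/(-124)) = -341 + 186*(27*(1/180) - 40*(-1/124)) = -341 + 186*(3/20 + 10/31) = -341 + 186*(293/620) = -341 + 879/10 = -2531/10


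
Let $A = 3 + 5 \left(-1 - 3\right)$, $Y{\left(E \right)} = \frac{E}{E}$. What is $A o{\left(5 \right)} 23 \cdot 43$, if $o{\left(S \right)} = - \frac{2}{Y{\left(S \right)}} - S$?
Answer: $117691$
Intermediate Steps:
$Y{\left(E \right)} = 1$
$A = -17$ ($A = 3 + 5 \left(-4\right) = 3 - 20 = -17$)
$o{\left(S \right)} = -2 - S$ ($o{\left(S \right)} = - \frac{2}{1} - S = \left(-2\right) 1 - S = -2 - S$)
$A o{\left(5 \right)} 23 \cdot 43 = - 17 \left(-2 - 5\right) 23 \cdot 43 = \left(-17\right) \left(-7\right) 23 \cdot 43 = 119 \cdot 23 \cdot 43 = 2737 \cdot 43 = 117691$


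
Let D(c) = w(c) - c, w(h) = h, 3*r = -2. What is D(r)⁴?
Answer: 0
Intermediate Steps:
r = -⅔ (r = (⅓)*(-2) = -⅔ ≈ -0.66667)
D(c) = 0 (D(c) = c - c = 0)
D(r)⁴ = 0⁴ = 0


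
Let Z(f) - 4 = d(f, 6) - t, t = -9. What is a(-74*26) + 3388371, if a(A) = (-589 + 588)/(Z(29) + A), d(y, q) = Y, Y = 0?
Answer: 6475176982/1911 ≈ 3.3884e+6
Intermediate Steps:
d(y, q) = 0
Z(f) = 13 (Z(f) = 4 + (0 - 1*(-9)) = 4 + (0 + 9) = 4 + 9 = 13)
a(A) = -1/(13 + A) (a(A) = (-589 + 588)/(13 + A) = -1/(13 + A))
a(-74*26) + 3388371 = -1/(13 - 74*26) + 3388371 = -1/(13 - 1924) + 3388371 = -1/(-1911) + 3388371 = -1*(-1/1911) + 3388371 = 1/1911 + 3388371 = 6475176982/1911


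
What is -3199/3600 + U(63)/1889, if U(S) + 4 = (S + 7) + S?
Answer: -5578511/6800400 ≈ -0.82032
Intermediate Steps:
U(S) = 3 + 2*S (U(S) = -4 + ((S + 7) + S) = -4 + ((7 + S) + S) = -4 + (7 + 2*S) = 3 + 2*S)
-3199/3600 + U(63)/1889 = -3199/3600 + (3 + 2*63)/1889 = -3199*1/3600 + (3 + 126)*(1/1889) = -3199/3600 + 129*(1/1889) = -3199/3600 + 129/1889 = -5578511/6800400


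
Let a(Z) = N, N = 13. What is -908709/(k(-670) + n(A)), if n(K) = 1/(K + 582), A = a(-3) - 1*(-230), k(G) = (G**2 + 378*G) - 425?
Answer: -749684925/161052376 ≈ -4.6549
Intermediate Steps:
a(Z) = 13
k(G) = -425 + G**2 + 378*G
A = 243 (A = 13 - 1*(-230) = 13 + 230 = 243)
n(K) = 1/(582 + K)
-908709/(k(-670) + n(A)) = -908709/((-425 + (-670)**2 + 378*(-670)) + 1/(582 + 243)) = -908709/((-425 + 448900 - 253260) + 1/825) = -908709/(195215 + 1/825) = -908709/161052376/825 = -908709*825/161052376 = -749684925/161052376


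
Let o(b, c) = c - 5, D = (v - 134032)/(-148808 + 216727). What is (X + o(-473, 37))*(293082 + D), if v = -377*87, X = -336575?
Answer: -6699113739625161/67919 ≈ -9.8634e+10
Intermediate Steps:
v = -32799
D = -166831/67919 (D = (-32799 - 134032)/(-148808 + 216727) = -166831/67919 ≈ -2.4563)
o(b, c) = -5 + c
(X + o(-473, 37))*(293082 + D) = (-336575 + (-5 + 37))*(293082 - 166831/67919) = (-336575 + 32)*(19905669527/67919) = -336543*19905669527/67919 = -6699113739625161/67919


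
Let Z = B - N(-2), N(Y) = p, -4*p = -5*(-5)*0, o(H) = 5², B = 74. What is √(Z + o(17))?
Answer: 3*√11 ≈ 9.9499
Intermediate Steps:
o(H) = 25
p = 0 (p = -(-5*(-5))*0/4 = -25*0/4 = -¼*0 = 0)
N(Y) = 0
Z = 74 (Z = 74 - 1*0 = 74 + 0 = 74)
√(Z + o(17)) = √(74 + 25) = √99 = 3*√11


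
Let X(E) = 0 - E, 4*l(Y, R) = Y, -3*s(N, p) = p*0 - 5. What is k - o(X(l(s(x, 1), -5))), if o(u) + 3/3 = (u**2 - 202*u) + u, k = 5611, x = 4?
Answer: 796043/144 ≈ 5528.1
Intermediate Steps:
s(N, p) = 5/3 (s(N, p) = -(p*0 - 5)/3 = -(0 - 5)/3 = -1/3*(-5) = 5/3)
l(Y, R) = Y/4
X(E) = -E
o(u) = -1 + u**2 - 201*u (o(u) = -1 + ((u**2 - 202*u) + u) = -1 + (u**2 - 201*u) = -1 + u**2 - 201*u)
k - o(X(l(s(x, 1), -5))) = 5611 - (-1 + (-5/(4*3))**2 - (-201)*(1/4)*(5/3)) = 5611 - (-1 + (-1*5/12)**2 - (-201)*5/12) = 5611 - (-1 + (-5/12)**2 - 201*(-5/12)) = 5611 - (-1 + 25/144 + 335/4) = 5611 - 1*11941/144 = 5611 - 11941/144 = 796043/144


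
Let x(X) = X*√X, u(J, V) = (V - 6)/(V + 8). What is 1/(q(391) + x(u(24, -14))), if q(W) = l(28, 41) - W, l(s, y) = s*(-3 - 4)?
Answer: -15849/9302363 - 30*√30/9302363 ≈ -0.0017214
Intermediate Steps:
u(J, V) = (-6 + V)/(8 + V)
l(s, y) = -7*s (l(s, y) = s*(-7) = -7*s)
q(W) = -196 - W (q(W) = -7*28 - W = -196 - W)
x(X) = X^(3/2)
1/(q(391) + x(u(24, -14))) = 1/((-196 - 1*391) + ((-6 - 14)/(8 - 14))^(3/2)) = 1/((-196 - 391) + (-20/(-6))^(3/2)) = 1/(-587 + (-⅙*(-20))^(3/2)) = 1/(-587 + (10/3)^(3/2)) = 1/(-587 + 10*√30/9)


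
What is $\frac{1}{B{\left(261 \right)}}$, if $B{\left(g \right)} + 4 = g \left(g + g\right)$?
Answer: $\frac{1}{136238} \approx 7.3401 \cdot 10^{-6}$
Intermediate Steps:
$B{\left(g \right)} = -4 + 2 g^{2}$ ($B{\left(g \right)} = -4 + g \left(g + g\right) = -4 + g 2 g = -4 + 2 g^{2}$)
$\frac{1}{B{\left(261 \right)}} = \frac{1}{-4 + 2 \cdot 261^{2}} = \frac{1}{-4 + 2 \cdot 68121} = \frac{1}{-4 + 136242} = \frac{1}{136238}$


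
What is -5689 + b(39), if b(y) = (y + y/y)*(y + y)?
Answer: -2569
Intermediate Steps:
b(y) = 2*y*(1 + y) (b(y) = (y + 1)*(2*y) = (1 + y)*(2*y) = 2*y*(1 + y))
-5689 + b(39) = -5689 + 2*39*(1 + 39) = -5689 + 2*39*40 = -5689 + 3120 = -2569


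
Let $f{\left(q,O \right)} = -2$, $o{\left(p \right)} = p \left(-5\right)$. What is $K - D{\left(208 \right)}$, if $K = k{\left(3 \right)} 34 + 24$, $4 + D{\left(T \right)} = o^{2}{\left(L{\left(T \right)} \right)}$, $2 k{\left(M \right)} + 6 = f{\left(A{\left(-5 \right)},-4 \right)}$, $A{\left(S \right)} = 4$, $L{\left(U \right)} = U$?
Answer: $-1081708$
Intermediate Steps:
$o{\left(p \right)} = - 5 p$
$k{\left(M \right)} = -4$ ($k{\left(M \right)} = -3 + \frac{1}{2} \left(-2\right) = -3 - 1 = -4$)
$D{\left(T \right)} = -4 + 25 T^{2}$ ($D{\left(T \right)} = -4 + \left(- 5 T\right)^{2} = -4 + 25 T^{2}$)
$K = -112$ ($K = \left(-4\right) 34 + 24 = -136 + 24 = -112$)
$K - D{\left(208 \right)} = -112 - \left(-4 + 25 \cdot 208^{2}\right) = -112 - \left(-4 + 25 \cdot 43264\right) = -112 - \left(-4 + 1081600\right) = -112 - 1081596 = -1081708$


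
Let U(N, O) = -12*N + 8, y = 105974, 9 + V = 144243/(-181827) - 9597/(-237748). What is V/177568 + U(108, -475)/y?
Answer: -78821278397816805/6456077433899750272 ≈ -0.012209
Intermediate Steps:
V = -6692214943/686174692 (V = -9 + (144243/(-181827) - 9597/(-237748)) = -9 + (144243*(-1/181827) - 9597*(-1/237748)) = -9 + (-16027/20203 + 1371/33964) = -9 - 516642715/686174692 = -6692214943/686174692 ≈ -9.7529)
U(N, O) = 8 - 12*N
V/177568 + U(108, -475)/y = -6692214943/686174692/177568 + (8 - 12*108)/105974 = -6692214943/686174692*1/177568 + (8 - 1296)*(1/105974) = -6692214943/121842667709056 - 1288*1/105974 = -6692214943/121842667709056 - 644/52987 = -78821278397816805/6456077433899750272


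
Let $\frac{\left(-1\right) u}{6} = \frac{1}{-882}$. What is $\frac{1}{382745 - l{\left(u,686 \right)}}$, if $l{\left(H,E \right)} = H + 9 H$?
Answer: $\frac{147}{56263505} \approx 2.6127 \cdot 10^{-6}$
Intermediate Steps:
$u = \frac{1}{147}$ ($u = - \frac{6}{-882} = \left(-6\right) \left(- \frac{1}{882}\right) = \frac{1}{147} \approx 0.0068027$)
$l{\left(H,E \right)} = 10 H$
$\frac{1}{382745 - l{\left(u,686 \right)}} = \frac{1}{382745 - 10 \cdot \frac{1}{147}} = \frac{1}{382745 - \frac{10}{147}} = \frac{1}{\frac{56263505}{147}} = \frac{147}{56263505}$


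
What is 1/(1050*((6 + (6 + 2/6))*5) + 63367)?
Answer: 1/128117 ≈ 7.8054e-6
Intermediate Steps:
1/(1050*((6 + (6 + 2/6))*5) + 63367) = 1/(1050*((6 + (6 + 2*(⅙)))*5) + 63367) = 1/(1050*((6 + (6 + ⅓))*5) + 63367) = 1/(1050*((6 + 19/3)*5) + 63367) = 1/(1050*((37/3)*5) + 63367) = 1/(1050*(185/3) + 63367) = 1/(64750 + 63367) = 1/128117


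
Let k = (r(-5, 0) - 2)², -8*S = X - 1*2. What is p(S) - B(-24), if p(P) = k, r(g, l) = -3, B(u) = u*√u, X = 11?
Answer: 25 + 48*I*√6 ≈ 25.0 + 117.58*I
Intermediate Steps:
S = -9/8 (S = -(11 - 1*2)/8 = -(11 - 2)/8 = -⅛*9 = -9/8 ≈ -1.1250)
B(u) = u^(3/2)
k = 25 (k = (-3 - 2)² = (-5)² = 25)
p(P) = 25
p(S) - B(-24) = 25 - (-24)^(3/2) = 25 - (-48)*I*√6 = 25 + 48*I*√6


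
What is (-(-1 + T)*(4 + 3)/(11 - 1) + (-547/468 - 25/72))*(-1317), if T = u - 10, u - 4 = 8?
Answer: 1517623/520 ≈ 2918.5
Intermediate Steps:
u = 12 (u = 4 + 8 = 12)
T = 2 (T = 12 - 10 = 2)
(-(-1 + T)*(4 + 3)/(11 - 1) + (-547/468 - 25/72))*(-1317) = (-(-1 + 2)*(4 + 3)/(11 - 1) + (-547/468 - 25/72))*(-1317) = (-7/10 + (-547*1/468 - 25*1/72))*(-1317) = (-7*(⅒) + (-547/468 - 25/72))*(-1317) = (-7/10 - 473/312)*(-1317) = -3457/1560*(-1317) = 1517623/520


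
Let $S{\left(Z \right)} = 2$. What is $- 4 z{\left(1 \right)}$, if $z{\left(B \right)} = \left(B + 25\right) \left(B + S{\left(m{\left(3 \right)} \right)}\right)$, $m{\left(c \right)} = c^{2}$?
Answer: $-312$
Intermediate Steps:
$z{\left(B \right)} = \left(2 + B\right) \left(25 + B\right)$ ($z{\left(B \right)} = \left(B + 25\right) \left(B + 2\right) = \left(25 + B\right) \left(2 + B\right) = \left(2 + B\right) \left(25 + B\right)$)
$- 4 z{\left(1 \right)} = - 4 \left(50 + 1^{2} + 27 \cdot 1\right) = - 4 \left(50 + 1 + 27\right) = \left(-4\right) 78 = -312$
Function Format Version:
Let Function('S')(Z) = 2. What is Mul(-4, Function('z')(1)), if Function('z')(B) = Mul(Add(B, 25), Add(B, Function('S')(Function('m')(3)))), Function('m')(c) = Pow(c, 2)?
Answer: -312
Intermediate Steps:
Function('z')(B) = Mul(Add(2, B), Add(25, B)) (Function('z')(B) = Mul(Add(B, 25), Add(B, 2)) = Mul(Add(25, B), Add(2, B)) = Mul(Add(2, B), Add(25, B)))
Mul(-4, Function('z')(1)) = Mul(-4, Add(50, Pow(1, 2), Mul(27, 1))) = Mul(-4, Add(50, 1, 27)) = Mul(-4, 78) = -312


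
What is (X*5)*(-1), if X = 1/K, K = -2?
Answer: 5/2 ≈ 2.5000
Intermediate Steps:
X = -1/2 (X = 1/(-2) = -1/2 ≈ -0.50000)
(X*5)*(-1) = -1/2*5*(-1) = -5/2*(-1) = 5/2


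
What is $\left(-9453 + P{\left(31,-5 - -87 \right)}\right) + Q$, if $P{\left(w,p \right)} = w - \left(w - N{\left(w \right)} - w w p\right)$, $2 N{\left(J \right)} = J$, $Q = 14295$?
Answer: $\frac{167319}{2} \approx 83660.0$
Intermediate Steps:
$N{\left(J \right)} = \frac{J}{2}$
$P{\left(w,p \right)} = \frac{w}{2} + p w^{2}$ ($P{\left(w,p \right)} = w - \left(\frac{w}{2} - w w p\right) = w - \left(\frac{w}{2} - w^{2} p\right) = w - \left(\frac{w}{2} - p w^{2}\right) = w + \left(- \frac{w}{2} + p w^{2}\right) = \frac{w}{2} + p w^{2}$)
$\left(-9453 + P{\left(31,-5 - -87 \right)}\right) + Q = \left(-9453 + 31 \left(\frac{1}{2} + \left(-5 - -87\right) 31\right)\right) + 14295 = \left(-9453 + 31 \left(\frac{1}{2} + \left(-5 + 87\right) 31\right)\right) + 14295 = \left(-9453 + 31 \left(\frac{1}{2} + 82 \cdot 31\right)\right) + 14295 = \left(-9453 + 31 \left(\frac{1}{2} + 2542\right)\right) + 14295 = \left(-9453 + 31 \cdot \frac{5085}{2}\right) + 14295 = \left(-9453 + \frac{157635}{2}\right) + 14295 = \frac{138729}{2} + 14295 = \frac{167319}{2}$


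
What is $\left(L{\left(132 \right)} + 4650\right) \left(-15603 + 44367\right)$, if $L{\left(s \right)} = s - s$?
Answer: $133752600$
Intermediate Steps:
$L{\left(s \right)} = 0$
$\left(L{\left(132 \right)} + 4650\right) \left(-15603 + 44367\right) = \left(0 + 4650\right) \left(-15603 + 44367\right) = 4650 \cdot 28764 = 133752600$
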